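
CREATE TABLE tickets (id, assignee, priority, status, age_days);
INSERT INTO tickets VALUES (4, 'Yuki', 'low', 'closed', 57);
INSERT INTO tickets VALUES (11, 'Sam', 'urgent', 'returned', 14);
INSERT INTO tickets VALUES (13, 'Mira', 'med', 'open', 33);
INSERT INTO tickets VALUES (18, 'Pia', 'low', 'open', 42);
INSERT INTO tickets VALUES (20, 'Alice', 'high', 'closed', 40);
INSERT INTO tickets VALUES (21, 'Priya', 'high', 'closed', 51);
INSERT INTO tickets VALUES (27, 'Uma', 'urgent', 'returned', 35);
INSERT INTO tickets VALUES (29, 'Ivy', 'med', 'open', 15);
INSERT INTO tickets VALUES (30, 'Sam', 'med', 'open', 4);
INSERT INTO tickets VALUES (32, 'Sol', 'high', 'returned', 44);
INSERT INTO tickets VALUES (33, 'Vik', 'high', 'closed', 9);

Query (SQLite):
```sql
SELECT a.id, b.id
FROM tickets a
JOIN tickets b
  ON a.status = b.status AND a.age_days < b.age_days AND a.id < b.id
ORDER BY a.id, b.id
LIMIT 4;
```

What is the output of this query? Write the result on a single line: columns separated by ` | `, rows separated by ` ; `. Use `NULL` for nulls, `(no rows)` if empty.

Pairs (a,b) with same status, a.age_days < b.age_days, a.id < b.id.
status groups: closed:{4,20,21,33} open:{13,18,29,30} returned:{11,27,32}
Ordered by (a.id, b.id); first 4.

11 | 27 ; 11 | 32 ; 13 | 18 ; 20 | 21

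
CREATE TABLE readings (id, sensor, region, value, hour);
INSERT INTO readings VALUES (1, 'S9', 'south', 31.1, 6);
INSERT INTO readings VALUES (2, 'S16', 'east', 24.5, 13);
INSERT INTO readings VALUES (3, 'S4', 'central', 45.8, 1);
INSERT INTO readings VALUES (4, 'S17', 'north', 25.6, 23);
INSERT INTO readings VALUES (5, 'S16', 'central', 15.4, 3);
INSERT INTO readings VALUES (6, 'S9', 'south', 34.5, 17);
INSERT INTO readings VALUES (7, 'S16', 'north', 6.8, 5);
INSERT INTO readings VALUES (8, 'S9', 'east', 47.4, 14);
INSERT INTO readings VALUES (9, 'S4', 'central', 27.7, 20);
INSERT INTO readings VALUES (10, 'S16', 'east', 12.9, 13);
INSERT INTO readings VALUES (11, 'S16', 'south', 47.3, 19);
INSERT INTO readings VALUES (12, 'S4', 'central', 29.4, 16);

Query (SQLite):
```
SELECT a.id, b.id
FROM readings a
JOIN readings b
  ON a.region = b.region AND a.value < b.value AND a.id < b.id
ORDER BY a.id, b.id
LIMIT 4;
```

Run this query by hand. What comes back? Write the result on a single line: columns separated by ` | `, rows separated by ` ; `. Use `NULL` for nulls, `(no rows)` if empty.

1 | 6 ; 1 | 11 ; 2 | 8 ; 5 | 9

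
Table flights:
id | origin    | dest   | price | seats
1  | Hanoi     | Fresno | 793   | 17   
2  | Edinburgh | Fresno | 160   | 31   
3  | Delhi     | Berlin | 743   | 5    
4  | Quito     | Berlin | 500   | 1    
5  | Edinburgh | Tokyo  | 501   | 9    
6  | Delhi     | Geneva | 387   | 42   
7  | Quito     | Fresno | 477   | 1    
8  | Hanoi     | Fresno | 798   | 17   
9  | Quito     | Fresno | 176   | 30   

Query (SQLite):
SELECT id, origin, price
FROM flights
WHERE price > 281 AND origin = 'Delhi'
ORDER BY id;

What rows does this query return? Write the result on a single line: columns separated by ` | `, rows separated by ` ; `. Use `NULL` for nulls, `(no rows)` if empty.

3 | Delhi | 743 ; 6 | Delhi | 387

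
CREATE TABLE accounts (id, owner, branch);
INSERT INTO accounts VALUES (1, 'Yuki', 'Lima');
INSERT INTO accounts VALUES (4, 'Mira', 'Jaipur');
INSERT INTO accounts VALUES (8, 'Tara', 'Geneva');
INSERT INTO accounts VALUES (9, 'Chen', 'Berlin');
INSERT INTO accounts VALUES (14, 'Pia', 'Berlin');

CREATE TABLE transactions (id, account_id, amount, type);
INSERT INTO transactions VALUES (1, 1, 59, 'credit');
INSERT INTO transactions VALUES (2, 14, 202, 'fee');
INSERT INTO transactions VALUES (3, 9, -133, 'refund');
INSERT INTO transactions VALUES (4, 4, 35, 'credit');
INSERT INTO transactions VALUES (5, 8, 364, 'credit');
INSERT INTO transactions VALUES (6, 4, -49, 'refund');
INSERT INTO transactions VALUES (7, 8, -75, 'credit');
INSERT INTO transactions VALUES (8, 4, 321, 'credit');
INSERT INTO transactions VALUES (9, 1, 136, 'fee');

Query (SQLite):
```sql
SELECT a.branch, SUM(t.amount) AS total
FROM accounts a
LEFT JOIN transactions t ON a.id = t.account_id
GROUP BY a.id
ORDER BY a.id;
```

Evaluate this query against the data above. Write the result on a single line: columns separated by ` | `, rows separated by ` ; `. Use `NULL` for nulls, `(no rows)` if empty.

Lima | 195 ; Jaipur | 307 ; Geneva | 289 ; Berlin | -133 ; Berlin | 202

LEFT JOIN keeps every accounts row; unmatched ones get NULL for transactions columns.
Group by accounts.id and compute SUM(t.amount). SUM over an all-NULL group is NULL.
  1: ids {1, 9} → SUM(t.amount)=195
  4: ids {4, 6, 8} → SUM(t.amount)=307
  8: ids {5, 7} → SUM(t.amount)=289
  9: ids {3} → SUM(t.amount)=-133
  14: ids {2} → SUM(t.amount)=202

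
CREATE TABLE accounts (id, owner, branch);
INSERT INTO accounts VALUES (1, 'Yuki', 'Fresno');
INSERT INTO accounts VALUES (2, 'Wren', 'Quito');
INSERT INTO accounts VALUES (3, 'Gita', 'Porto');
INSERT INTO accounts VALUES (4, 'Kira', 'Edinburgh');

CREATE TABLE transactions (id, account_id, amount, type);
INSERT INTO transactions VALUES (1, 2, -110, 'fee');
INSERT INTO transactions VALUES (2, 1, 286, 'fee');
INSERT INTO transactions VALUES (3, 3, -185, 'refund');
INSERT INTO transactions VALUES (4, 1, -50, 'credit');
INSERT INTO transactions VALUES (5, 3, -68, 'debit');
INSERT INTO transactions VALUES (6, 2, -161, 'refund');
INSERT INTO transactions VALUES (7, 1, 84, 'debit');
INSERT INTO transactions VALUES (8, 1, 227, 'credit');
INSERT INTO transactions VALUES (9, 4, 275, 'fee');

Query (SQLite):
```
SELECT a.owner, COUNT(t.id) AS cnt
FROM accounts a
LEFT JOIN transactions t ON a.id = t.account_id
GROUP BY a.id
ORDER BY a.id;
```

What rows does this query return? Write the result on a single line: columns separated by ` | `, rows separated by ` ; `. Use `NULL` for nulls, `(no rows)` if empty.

Yuki | 4 ; Wren | 2 ; Gita | 2 ; Kira | 1

LEFT JOIN keeps every accounts row; unmatched ones get NULL for transactions columns.
Group by accounts.id and compute COUNT(t.id). COUNT(col) of an all-NULL group is 0.
  1: ids {2, 4, 7, 8} → COUNT(t.id)=4
  2: ids {1, 6} → COUNT(t.id)=2
  3: ids {3, 5} → COUNT(t.id)=2
  4: ids {9} → COUNT(t.id)=1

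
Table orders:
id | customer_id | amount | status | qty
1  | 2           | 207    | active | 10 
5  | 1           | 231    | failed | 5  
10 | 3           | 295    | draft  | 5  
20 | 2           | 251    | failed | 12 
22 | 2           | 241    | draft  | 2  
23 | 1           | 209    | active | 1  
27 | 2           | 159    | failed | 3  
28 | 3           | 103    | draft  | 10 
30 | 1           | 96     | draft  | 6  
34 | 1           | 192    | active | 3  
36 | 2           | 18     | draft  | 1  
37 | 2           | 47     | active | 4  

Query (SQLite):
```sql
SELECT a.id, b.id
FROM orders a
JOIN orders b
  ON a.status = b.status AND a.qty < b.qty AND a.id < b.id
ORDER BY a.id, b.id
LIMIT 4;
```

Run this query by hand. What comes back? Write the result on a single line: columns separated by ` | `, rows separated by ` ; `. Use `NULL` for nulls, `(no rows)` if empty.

Pairs (a,b) with same status, a.qty < b.qty, a.id < b.id.
status groups: active:{1,23,34,37} draft:{10,22,28,30,36} failed:{5,20,27}
Ordered by (a.id, b.id); first 4.

5 | 20 ; 10 | 28 ; 10 | 30 ; 22 | 28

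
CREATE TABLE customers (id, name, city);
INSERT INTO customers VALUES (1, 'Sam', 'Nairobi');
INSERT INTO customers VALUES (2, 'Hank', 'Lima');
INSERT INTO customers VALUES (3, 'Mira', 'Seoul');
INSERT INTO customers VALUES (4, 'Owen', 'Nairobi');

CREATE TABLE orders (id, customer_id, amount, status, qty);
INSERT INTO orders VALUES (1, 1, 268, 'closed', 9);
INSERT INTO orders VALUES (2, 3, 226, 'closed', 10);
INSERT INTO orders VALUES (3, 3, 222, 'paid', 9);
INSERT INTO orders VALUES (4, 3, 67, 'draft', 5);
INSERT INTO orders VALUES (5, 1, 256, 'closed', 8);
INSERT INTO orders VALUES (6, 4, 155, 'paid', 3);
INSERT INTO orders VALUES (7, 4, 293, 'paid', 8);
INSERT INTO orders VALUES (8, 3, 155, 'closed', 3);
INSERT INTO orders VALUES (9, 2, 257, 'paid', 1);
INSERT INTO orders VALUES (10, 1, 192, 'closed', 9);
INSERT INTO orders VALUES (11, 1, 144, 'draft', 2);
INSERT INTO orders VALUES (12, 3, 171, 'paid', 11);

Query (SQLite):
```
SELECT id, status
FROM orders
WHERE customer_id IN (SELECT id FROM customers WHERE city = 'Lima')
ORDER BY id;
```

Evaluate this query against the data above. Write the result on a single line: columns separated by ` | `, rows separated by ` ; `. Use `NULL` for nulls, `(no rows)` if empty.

9 | paid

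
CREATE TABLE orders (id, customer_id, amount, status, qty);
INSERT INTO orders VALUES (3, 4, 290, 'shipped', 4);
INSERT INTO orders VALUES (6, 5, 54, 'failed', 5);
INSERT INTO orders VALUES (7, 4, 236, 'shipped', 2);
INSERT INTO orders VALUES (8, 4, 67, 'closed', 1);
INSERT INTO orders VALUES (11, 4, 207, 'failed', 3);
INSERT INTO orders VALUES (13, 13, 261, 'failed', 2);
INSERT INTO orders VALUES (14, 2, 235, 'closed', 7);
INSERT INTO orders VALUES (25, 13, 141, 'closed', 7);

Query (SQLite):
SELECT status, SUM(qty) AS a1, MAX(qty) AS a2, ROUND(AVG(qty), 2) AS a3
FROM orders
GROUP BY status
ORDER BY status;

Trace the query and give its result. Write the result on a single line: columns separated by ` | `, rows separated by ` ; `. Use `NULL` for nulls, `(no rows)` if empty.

Group orders by status.
Per group compute: SUM(qty), MAX(qty), ROUND(AVG(qty), 2).
  closed: ids {8, 14, 25} → SUM(qty)=15, MAX(qty)=7, ROUND(AVG(qty), 2)=5
  failed: ids {6, 11, 13} → SUM(qty)=10, MAX(qty)=5, ROUND(AVG(qty), 2)=3.33
  shipped: ids {3, 7} → SUM(qty)=6, MAX(qty)=4, ROUND(AVG(qty), 2)=3

closed | 15 | 7 | 5 ; failed | 10 | 5 | 3.33 ; shipped | 6 | 4 | 3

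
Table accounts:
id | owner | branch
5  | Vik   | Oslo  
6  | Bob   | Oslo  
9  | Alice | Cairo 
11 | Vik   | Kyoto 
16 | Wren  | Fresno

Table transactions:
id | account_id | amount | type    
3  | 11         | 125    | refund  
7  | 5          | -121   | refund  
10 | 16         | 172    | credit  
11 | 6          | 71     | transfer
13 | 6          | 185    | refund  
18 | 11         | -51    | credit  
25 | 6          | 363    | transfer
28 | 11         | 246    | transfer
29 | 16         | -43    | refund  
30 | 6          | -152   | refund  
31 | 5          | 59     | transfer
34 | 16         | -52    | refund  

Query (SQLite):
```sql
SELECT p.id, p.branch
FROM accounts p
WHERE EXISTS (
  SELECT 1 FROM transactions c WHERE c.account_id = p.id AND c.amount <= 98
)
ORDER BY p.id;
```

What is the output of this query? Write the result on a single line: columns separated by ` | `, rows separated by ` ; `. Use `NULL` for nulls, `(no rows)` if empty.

5 | Oslo ; 6 | Oslo ; 11 | Kyoto ; 16 | Fresno

For each accounts row, check whether any transactions with matching account_id has amount <= 98.
Keep rows where that is true.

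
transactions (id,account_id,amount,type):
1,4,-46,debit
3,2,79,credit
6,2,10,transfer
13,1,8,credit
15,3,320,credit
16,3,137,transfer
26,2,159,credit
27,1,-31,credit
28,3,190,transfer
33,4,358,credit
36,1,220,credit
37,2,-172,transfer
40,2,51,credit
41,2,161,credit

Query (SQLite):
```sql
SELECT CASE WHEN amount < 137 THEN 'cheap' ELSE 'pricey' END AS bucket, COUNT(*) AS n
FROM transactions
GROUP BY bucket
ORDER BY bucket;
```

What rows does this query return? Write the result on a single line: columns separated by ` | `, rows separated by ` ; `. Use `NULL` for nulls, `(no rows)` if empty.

Bucket rows by amount < 137 → 'cheap' else 'pricey'; count each bucket.

cheap | 7 ; pricey | 7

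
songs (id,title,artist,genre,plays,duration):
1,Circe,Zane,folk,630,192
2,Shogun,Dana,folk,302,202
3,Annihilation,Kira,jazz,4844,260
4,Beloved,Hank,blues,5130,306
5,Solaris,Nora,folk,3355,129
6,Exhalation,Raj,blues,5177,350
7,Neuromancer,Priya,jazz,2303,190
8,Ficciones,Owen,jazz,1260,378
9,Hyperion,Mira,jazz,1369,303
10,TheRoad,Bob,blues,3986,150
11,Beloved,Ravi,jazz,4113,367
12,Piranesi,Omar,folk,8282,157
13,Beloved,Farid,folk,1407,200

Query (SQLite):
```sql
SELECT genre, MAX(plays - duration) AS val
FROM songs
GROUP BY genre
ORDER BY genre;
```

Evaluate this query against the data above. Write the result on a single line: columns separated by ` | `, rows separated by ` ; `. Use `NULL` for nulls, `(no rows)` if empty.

For each row compute plays - duration.
Group by genre; take MAX of the expression per group.
  blues: ids {4, 6, 10} → MAX(plays - duration)=4827
  folk: ids {1, 2, 5, 12, 13} → MAX(plays - duration)=8125
  jazz: ids {3, 7, 8, 9, 11} → MAX(plays - duration)=4584

blues | 4827 ; folk | 8125 ; jazz | 4584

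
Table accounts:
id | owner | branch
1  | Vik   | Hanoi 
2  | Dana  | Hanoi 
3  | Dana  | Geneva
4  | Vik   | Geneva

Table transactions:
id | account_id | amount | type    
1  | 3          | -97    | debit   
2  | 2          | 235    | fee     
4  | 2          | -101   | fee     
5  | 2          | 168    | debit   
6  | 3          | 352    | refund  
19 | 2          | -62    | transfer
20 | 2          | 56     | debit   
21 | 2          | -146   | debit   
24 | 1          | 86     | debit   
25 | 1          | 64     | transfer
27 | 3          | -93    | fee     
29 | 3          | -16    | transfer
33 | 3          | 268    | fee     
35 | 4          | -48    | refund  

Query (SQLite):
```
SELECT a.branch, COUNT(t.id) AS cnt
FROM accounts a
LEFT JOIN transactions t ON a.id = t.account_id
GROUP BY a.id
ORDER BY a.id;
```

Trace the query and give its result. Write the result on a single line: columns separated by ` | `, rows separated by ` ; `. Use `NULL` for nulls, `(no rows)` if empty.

Hanoi | 2 ; Hanoi | 6 ; Geneva | 5 ; Geneva | 1

LEFT JOIN keeps every accounts row; unmatched ones get NULL for transactions columns.
Group by accounts.id and compute COUNT(t.id). COUNT(col) of an all-NULL group is 0.
  1: ids {24, 25} → COUNT(t.id)=2
  2: ids {2, 4, 5, 19, 20, 21} → COUNT(t.id)=6
  3: ids {1, 6, 27, 29, 33} → COUNT(t.id)=5
  4: ids {35} → COUNT(t.id)=1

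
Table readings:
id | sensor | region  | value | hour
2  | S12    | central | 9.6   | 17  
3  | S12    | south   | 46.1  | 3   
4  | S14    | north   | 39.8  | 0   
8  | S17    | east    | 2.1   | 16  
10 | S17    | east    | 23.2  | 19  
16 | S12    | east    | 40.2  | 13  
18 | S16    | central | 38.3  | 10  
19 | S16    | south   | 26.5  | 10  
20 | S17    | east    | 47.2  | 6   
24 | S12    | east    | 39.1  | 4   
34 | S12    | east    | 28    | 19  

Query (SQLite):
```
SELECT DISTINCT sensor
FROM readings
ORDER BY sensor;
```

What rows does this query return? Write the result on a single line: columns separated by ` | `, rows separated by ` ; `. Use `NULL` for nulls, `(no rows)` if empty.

S12 ; S14 ; S16 ; S17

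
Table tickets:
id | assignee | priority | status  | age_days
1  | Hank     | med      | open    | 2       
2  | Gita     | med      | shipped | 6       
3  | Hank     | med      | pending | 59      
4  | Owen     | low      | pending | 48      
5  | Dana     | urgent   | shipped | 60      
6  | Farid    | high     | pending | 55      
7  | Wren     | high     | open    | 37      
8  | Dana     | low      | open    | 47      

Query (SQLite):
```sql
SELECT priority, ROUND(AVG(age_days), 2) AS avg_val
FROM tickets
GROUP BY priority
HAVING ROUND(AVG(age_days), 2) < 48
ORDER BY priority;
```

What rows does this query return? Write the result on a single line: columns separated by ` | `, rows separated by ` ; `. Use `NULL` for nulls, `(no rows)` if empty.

high | 46 ; low | 47.5 ; med | 22.33

Partition tickets by priority; compute ROUND(AVG(age_days), 2) within each group.
HAVING: keep groups where ROUND(AVG(age_days), 2) < 48.
  high: ids {6, 7} → ROUND(AVG(age_days), 2)=46
  low: ids {4, 8} → ROUND(AVG(age_days), 2)=47.5
  med: ids {1, 2, 3} → ROUND(AVG(age_days), 2)=22.33
  urgent: ids {5} → ROUND(AVG(age_days), 2)=60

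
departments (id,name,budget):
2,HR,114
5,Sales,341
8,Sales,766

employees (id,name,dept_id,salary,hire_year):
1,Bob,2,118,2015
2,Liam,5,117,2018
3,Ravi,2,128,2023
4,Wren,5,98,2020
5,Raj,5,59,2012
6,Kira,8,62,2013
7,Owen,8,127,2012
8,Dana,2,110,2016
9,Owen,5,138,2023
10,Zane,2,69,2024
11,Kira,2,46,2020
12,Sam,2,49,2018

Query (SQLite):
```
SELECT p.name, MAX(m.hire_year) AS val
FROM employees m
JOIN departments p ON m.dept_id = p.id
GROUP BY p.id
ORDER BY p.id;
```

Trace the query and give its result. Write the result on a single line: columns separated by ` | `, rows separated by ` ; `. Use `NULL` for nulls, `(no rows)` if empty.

HR | 2024 ; Sales | 2023 ; Sales | 2013

Join each employees row to its departments via dept_id.
Group joined rows by departments.id; compute MAX(m.hire_year) per group.
  2: ids {1, 3, 8, 10, 11, 12} → MAX(m.hire_year)=2024
  5: ids {2, 4, 5, 9} → MAX(m.hire_year)=2023
  8: ids {6, 7} → MAX(m.hire_year)=2013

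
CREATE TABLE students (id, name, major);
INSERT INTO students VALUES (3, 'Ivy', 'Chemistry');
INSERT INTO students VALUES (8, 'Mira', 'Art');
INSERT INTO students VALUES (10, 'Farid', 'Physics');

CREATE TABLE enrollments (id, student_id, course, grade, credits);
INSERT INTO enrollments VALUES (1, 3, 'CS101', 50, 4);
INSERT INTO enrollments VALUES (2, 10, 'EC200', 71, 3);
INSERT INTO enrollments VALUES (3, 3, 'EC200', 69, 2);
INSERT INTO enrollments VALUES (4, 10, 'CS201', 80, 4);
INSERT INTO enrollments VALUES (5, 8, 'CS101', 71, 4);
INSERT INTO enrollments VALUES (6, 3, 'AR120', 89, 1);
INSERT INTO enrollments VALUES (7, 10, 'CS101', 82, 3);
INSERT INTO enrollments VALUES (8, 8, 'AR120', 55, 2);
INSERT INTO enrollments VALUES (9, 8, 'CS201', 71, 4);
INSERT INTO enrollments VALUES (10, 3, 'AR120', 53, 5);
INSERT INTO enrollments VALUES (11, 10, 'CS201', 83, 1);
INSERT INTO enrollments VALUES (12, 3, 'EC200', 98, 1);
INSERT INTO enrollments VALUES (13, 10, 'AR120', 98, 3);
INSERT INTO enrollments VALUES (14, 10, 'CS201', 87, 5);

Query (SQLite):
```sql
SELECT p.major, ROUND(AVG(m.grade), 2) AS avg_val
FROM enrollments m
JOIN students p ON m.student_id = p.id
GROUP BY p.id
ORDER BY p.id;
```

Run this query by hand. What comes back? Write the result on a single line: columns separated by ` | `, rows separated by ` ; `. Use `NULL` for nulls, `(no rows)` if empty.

Join each enrollments row to its students via student_id.
Group joined rows by students.id; compute ROUND(AVG(m.grade), 2) per group.
  3: ids {1, 3, 6, 10, 12} → ROUND(AVG(m.grade), 2)=71.8
  8: ids {5, 8, 9} → ROUND(AVG(m.grade), 2)=65.67
  10: ids {2, 4, 7, 11, 13, 14} → ROUND(AVG(m.grade), 2)=83.5

Chemistry | 71.8 ; Art | 65.67 ; Physics | 83.5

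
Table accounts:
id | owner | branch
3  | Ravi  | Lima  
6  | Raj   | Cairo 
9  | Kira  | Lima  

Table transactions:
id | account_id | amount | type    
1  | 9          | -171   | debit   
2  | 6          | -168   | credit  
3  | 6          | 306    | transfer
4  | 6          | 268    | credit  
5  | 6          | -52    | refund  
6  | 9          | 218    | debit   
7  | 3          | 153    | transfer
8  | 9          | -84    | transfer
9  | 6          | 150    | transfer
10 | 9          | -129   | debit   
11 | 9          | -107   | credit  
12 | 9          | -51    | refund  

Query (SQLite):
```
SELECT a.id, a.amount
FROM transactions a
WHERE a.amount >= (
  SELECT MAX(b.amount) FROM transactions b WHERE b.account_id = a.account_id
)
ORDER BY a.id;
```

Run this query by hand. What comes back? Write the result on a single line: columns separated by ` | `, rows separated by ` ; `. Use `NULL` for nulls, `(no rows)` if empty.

For each transactions row a, compute MAX(amount) over rows sharing a.account_id.
Keep row a if a.amount >= that per-group MAX.
  account_id=3: MAX(amount) = 153
  account_id=6: MAX(amount) = 306
  account_id=9: MAX(amount) = 218

3 | 306 ; 6 | 218 ; 7 | 153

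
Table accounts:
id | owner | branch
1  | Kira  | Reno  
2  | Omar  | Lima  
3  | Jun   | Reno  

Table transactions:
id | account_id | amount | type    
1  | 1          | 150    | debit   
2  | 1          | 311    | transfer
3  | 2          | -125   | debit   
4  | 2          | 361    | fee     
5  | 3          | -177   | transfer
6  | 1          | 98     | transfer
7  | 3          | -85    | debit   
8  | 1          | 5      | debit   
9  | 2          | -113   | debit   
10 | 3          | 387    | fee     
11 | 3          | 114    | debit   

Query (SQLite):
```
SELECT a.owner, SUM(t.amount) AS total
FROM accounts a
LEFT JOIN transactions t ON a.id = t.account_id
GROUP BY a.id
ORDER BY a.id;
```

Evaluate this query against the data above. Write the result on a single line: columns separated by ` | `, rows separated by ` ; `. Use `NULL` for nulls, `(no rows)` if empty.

Kira | 564 ; Omar | 123 ; Jun | 239

LEFT JOIN keeps every accounts row; unmatched ones get NULL for transactions columns.
Group by accounts.id and compute SUM(t.amount). SUM over an all-NULL group is NULL.
  1: ids {1, 2, 6, 8} → SUM(t.amount)=564
  2: ids {3, 4, 9} → SUM(t.amount)=123
  3: ids {5, 7, 10, 11} → SUM(t.amount)=239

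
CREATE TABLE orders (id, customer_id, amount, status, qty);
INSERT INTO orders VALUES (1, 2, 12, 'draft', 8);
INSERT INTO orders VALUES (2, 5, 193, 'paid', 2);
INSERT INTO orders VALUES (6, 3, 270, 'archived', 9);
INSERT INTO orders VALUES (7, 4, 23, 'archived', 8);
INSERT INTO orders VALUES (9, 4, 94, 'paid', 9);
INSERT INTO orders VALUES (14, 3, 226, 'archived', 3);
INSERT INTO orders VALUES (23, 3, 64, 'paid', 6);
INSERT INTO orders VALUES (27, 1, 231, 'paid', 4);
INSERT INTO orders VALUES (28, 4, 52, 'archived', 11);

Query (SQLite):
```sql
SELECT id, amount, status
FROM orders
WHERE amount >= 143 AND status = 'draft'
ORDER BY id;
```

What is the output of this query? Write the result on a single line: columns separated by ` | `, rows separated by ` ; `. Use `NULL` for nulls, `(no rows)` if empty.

(no rows)

amount >= 143: ids {2, 6, 14, 27}
status = 'draft': ids {1}
Combine with AND.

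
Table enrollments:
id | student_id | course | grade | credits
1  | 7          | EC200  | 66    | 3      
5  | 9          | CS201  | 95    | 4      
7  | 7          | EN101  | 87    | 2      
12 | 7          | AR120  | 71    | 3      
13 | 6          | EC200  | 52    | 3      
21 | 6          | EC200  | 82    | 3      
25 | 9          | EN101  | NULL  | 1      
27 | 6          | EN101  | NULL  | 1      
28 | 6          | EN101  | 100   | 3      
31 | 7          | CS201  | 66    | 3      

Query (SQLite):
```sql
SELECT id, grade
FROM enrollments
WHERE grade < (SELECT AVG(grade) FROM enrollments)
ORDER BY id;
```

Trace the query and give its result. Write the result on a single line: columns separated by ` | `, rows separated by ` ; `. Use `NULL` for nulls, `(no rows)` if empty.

Scalar subquery: AVG(grade) over all enrollments rows = 77.375.
Keep rows where grade < that value.

1 | 66 ; 12 | 71 ; 13 | 52 ; 31 | 66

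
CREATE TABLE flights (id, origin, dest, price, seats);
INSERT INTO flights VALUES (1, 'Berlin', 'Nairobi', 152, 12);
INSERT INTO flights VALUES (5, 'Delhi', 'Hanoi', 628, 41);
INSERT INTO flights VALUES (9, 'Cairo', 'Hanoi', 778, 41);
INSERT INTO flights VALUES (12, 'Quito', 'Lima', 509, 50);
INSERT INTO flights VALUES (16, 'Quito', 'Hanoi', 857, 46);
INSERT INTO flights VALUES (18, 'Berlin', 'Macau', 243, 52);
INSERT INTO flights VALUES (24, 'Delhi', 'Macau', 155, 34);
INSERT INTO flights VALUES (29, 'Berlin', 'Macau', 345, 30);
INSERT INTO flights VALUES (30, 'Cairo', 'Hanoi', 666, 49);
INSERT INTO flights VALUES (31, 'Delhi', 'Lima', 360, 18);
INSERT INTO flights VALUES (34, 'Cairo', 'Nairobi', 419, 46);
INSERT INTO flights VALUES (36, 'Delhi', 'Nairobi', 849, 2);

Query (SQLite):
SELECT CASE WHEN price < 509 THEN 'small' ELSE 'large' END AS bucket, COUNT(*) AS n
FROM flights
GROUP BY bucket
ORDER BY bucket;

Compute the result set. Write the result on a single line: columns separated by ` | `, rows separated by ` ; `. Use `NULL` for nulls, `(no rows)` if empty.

Bucket rows by price < 509 → 'small' else 'large'; count each bucket.

large | 6 ; small | 6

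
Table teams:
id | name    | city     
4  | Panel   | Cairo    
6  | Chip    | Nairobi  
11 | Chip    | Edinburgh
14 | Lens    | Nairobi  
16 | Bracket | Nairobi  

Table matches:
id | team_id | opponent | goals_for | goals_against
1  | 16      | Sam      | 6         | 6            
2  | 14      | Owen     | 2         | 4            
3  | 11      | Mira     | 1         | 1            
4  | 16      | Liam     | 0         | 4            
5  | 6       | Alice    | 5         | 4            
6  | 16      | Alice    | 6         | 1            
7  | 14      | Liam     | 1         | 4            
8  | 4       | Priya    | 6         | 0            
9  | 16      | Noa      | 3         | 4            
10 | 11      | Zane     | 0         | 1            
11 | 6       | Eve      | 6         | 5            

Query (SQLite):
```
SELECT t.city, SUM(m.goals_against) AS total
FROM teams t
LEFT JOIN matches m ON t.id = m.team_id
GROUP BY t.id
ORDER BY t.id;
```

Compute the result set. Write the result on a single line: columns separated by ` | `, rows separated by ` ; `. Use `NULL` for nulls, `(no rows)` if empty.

LEFT JOIN keeps every teams row; unmatched ones get NULL for matches columns.
Group by teams.id and compute SUM(m.goals_against). SUM over an all-NULL group is NULL.
  4: ids {8} → SUM(m.goals_against)=0
  6: ids {5, 11} → SUM(m.goals_against)=9
  11: ids {3, 10} → SUM(m.goals_against)=2
  14: ids {2, 7} → SUM(m.goals_against)=8
  16: ids {1, 4, 6, 9} → SUM(m.goals_against)=15

Cairo | 0 ; Nairobi | 9 ; Edinburgh | 2 ; Nairobi | 8 ; Nairobi | 15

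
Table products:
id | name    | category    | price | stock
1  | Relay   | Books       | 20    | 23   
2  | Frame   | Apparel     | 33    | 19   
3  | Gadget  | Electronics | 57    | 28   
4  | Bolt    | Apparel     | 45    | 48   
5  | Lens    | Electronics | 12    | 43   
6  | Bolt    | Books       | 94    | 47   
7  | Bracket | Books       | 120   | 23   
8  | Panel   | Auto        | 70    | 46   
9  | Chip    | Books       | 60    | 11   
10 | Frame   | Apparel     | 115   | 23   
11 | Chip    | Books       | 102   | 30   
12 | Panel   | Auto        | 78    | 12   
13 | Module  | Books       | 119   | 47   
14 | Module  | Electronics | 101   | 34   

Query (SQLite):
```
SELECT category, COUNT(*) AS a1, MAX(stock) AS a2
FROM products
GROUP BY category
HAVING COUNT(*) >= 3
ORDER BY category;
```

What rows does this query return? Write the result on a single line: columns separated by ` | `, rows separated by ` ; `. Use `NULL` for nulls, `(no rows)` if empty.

Apparel | 3 | 48 ; Books | 6 | 47 ; Electronics | 3 | 43

Group products by category.
Per group compute: COUNT(*), MAX(stock).
HAVING: drop groups with fewer than 3 rows.
  Apparel: ids {2, 4, 10} → COUNT(*)=3, MAX(stock)=48
  Auto: ids {8, 12} → COUNT(*)=2, MAX(stock)=46
  Books: ids {1, 6, 7, 9, 11, 13} → COUNT(*)=6, MAX(stock)=47
  Electronics: ids {3, 5, 14} → COUNT(*)=3, MAX(stock)=43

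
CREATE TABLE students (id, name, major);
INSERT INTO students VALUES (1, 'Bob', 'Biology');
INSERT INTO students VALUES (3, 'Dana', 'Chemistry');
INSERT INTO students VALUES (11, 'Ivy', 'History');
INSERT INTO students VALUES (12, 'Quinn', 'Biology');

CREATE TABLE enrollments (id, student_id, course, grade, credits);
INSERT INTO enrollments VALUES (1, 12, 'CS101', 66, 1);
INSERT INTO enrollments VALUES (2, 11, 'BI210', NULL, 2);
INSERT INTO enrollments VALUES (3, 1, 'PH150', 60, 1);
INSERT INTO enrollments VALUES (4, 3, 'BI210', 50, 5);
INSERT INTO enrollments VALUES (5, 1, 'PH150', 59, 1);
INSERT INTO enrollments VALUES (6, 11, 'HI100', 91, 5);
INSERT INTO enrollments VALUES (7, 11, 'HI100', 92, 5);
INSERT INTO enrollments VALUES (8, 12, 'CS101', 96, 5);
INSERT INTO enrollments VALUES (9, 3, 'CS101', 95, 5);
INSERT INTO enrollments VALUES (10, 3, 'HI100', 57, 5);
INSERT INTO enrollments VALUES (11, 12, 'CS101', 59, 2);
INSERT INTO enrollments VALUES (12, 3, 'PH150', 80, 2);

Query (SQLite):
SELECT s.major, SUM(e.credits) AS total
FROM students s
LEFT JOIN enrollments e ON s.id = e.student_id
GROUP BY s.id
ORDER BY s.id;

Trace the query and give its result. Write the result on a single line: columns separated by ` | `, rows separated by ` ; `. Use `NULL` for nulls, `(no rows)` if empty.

Biology | 2 ; Chemistry | 17 ; History | 12 ; Biology | 8

LEFT JOIN keeps every students row; unmatched ones get NULL for enrollments columns.
Group by students.id and compute SUM(e.credits). SUM over an all-NULL group is NULL.
  1: ids {3, 5} → SUM(e.credits)=2
  3: ids {4, 9, 10, 12} → SUM(e.credits)=17
  11: ids {2, 6, 7} → SUM(e.credits)=12
  12: ids {1, 8, 11} → SUM(e.credits)=8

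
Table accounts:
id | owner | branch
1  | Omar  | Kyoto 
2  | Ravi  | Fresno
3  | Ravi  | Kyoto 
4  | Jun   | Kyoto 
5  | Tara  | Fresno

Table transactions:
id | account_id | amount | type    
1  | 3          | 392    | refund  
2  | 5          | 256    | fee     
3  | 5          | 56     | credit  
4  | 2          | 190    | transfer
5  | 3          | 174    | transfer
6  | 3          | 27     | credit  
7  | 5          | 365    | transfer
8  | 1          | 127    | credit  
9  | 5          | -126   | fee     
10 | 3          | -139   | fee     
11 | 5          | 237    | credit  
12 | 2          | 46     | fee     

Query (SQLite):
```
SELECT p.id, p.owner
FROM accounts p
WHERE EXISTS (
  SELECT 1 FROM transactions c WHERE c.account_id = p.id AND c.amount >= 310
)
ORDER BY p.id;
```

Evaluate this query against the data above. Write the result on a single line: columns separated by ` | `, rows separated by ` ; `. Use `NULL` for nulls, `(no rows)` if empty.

3 | Ravi ; 5 | Tara

For each accounts row, check whether any transactions with matching account_id has amount >= 310.
Keep rows where that is true.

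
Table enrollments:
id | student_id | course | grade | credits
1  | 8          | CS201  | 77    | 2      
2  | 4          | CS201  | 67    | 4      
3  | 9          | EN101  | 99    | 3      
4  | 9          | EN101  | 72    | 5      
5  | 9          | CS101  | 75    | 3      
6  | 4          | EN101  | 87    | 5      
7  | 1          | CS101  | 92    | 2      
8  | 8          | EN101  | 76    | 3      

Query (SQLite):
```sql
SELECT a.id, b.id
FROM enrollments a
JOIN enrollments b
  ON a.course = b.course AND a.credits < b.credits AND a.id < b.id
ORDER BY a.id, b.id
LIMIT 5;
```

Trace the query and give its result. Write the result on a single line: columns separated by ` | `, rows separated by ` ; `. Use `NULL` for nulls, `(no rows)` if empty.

1 | 2 ; 3 | 4 ; 3 | 6

Pairs (a,b) with same course, a.credits < b.credits, a.id < b.id.
course groups: CS101:{5,7} CS201:{1,2} EN101:{3,4,6,8}
Ordered by (a.id, b.id); first 5.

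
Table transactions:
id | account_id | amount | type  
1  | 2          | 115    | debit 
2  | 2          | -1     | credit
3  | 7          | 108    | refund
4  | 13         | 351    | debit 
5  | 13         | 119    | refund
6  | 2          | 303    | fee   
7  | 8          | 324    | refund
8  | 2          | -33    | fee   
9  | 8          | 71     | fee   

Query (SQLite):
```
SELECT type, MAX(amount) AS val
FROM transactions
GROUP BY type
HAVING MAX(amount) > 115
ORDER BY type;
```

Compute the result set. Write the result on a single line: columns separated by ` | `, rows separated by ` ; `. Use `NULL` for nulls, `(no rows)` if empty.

debit | 351 ; fee | 303 ; refund | 324

Partition transactions by type; compute MAX(amount) within each group.
HAVING: keep groups where MAX(amount) > 115.
  credit: ids {2} → MAX(amount)=-1
  debit: ids {1, 4} → MAX(amount)=351
  fee: ids {6, 8, 9} → MAX(amount)=303
  refund: ids {3, 5, 7} → MAX(amount)=324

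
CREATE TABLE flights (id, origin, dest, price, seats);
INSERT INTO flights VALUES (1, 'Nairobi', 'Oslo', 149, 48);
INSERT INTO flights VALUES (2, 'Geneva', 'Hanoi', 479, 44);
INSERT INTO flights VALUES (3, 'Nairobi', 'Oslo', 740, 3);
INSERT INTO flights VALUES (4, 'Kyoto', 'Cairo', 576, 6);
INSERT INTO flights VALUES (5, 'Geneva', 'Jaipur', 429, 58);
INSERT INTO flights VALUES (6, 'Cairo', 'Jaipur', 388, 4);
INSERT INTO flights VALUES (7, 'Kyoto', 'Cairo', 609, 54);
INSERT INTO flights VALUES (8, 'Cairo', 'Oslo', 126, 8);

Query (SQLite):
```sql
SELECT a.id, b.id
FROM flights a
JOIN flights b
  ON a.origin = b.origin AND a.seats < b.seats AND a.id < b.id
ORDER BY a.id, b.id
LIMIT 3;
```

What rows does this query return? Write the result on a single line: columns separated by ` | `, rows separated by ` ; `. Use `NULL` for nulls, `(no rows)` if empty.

2 | 5 ; 4 | 7 ; 6 | 8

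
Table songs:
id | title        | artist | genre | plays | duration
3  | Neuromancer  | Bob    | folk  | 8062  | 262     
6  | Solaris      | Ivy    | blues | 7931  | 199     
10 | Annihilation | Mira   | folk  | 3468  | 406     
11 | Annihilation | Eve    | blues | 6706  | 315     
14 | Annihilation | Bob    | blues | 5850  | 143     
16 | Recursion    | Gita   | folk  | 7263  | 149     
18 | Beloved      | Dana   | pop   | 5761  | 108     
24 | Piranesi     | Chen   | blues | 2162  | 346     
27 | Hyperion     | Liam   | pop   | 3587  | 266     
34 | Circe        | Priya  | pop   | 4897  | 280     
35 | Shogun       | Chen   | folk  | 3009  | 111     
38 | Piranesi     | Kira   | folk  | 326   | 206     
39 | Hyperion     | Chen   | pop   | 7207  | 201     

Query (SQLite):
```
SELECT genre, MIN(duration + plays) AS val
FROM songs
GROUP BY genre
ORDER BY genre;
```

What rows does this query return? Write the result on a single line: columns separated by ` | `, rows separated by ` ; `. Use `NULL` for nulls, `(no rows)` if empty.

blues | 2508 ; folk | 532 ; pop | 3853

For each row compute duration + plays.
Group by genre; take MIN of the expression per group.
  blues: ids {6, 11, 14, 24} → MIN(duration + plays)=2508
  folk: ids {3, 10, 16, 35, 38} → MIN(duration + plays)=532
  pop: ids {18, 27, 34, 39} → MIN(duration + plays)=3853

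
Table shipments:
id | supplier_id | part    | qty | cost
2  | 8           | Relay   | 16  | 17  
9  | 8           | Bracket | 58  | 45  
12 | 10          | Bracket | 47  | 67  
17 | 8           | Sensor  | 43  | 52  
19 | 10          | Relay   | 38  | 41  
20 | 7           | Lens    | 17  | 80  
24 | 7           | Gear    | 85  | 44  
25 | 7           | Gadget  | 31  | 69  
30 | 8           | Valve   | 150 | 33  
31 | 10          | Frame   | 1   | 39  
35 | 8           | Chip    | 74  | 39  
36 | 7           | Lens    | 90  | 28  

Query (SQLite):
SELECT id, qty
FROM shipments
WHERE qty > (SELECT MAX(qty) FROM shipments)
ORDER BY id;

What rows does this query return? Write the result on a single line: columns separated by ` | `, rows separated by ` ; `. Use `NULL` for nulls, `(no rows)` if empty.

Scalar subquery: MAX(qty) over all shipments rows = 150.
Keep rows where qty > that value.

(no rows)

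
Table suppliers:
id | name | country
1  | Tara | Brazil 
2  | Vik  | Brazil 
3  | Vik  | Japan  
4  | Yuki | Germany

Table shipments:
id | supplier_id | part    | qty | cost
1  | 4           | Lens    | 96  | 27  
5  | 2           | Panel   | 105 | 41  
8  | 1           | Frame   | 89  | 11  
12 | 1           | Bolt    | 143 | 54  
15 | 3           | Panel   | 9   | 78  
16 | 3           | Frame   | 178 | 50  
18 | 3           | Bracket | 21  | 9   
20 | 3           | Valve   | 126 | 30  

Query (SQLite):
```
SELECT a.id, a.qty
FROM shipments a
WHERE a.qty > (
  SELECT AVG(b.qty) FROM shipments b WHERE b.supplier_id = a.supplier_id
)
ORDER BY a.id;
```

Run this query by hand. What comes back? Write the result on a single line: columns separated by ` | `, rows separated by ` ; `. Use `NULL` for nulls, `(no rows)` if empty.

12 | 143 ; 16 | 178 ; 20 | 126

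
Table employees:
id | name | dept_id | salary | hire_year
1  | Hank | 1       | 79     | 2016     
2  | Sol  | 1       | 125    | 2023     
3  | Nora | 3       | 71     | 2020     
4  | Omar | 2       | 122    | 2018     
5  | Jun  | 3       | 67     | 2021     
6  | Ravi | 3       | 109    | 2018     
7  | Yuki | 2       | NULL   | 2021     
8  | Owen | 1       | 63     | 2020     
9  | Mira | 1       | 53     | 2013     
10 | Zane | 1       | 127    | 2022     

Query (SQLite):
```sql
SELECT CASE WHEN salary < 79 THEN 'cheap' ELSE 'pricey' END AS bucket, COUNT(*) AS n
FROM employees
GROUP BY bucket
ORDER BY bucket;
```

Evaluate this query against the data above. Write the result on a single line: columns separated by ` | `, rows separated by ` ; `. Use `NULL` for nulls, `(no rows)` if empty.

cheap | 4 ; pricey | 6

Bucket rows by salary < 79 → 'cheap' else 'pricey'; count each bucket.
NULL < 79 is unknown, so NULL salary falls into ELSE → 'pricey'.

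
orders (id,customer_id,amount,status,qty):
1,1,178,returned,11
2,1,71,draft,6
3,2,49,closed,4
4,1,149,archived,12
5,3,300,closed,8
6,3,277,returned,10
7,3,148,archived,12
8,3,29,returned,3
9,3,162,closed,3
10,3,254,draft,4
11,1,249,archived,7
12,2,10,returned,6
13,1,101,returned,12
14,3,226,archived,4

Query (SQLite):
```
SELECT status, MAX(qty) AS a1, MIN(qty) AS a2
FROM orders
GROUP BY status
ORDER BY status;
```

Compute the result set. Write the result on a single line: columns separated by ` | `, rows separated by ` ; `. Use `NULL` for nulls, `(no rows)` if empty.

Group orders by status.
Per group compute: MAX(qty), MIN(qty).
  archived: ids {4, 7, 11, 14} → MAX(qty)=12, MIN(qty)=4
  closed: ids {3, 5, 9} → MAX(qty)=8, MIN(qty)=3
  draft: ids {2, 10} → MAX(qty)=6, MIN(qty)=4
  returned: ids {1, 6, 8, 12, 13} → MAX(qty)=12, MIN(qty)=3

archived | 12 | 4 ; closed | 8 | 3 ; draft | 6 | 4 ; returned | 12 | 3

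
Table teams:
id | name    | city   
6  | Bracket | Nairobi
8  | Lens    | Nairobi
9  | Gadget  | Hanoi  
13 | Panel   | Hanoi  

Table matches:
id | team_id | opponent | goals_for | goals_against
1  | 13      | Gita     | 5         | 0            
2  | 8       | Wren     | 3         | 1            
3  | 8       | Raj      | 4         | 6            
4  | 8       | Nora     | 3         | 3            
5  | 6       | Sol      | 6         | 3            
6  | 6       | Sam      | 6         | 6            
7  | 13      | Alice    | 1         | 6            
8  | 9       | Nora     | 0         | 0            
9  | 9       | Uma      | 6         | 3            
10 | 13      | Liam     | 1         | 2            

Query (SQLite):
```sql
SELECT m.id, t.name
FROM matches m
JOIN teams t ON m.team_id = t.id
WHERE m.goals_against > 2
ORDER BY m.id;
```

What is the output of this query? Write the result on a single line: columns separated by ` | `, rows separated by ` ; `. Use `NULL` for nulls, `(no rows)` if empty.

Each matches row matches the teams row where team_id = teams.id.
Then keep rows with m.goals_against > 2.

3 | Lens ; 4 | Lens ; 5 | Bracket ; 6 | Bracket ; 7 | Panel ; 9 | Gadget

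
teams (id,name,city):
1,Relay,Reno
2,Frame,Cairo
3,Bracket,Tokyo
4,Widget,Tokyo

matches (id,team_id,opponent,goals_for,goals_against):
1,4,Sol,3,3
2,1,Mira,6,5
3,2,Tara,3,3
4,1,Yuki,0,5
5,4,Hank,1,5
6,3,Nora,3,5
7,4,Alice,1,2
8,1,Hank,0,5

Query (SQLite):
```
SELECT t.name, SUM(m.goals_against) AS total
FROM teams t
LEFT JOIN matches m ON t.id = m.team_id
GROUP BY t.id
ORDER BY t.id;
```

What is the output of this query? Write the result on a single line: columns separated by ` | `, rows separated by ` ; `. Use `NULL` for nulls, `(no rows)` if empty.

Relay | 15 ; Frame | 3 ; Bracket | 5 ; Widget | 10

LEFT JOIN keeps every teams row; unmatched ones get NULL for matches columns.
Group by teams.id and compute SUM(m.goals_against). SUM over an all-NULL group is NULL.
  1: ids {2, 4, 8} → SUM(m.goals_against)=15
  2: ids {3} → SUM(m.goals_against)=3
  3: ids {6} → SUM(m.goals_against)=5
  4: ids {1, 5, 7} → SUM(m.goals_against)=10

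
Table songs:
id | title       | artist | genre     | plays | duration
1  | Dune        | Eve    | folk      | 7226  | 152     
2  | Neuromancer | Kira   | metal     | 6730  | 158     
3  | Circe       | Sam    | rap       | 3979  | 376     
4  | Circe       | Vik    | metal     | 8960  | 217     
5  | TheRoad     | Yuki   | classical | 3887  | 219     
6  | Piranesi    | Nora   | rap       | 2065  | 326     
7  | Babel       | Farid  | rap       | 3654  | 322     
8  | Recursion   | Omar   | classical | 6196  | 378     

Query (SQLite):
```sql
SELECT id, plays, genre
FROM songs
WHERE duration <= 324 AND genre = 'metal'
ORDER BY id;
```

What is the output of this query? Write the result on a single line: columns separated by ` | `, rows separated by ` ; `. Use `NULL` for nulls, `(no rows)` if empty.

2 | 6730 | metal ; 4 | 8960 | metal

duration <= 324: ids {1, 2, 4, 5, 7}
genre = 'metal': ids {2, 4}
Combine with AND.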